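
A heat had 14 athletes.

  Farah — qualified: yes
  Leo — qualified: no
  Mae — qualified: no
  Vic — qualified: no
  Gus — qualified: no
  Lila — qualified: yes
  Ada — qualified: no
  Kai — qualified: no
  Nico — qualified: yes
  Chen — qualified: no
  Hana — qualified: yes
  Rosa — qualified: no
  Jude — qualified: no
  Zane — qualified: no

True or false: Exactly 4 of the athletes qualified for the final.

Truth condition: |A ∩ B| = 4.
A (the restrictor) = {Farah, Leo, Mae, Vic, Gus, Lila, Ada, Kai, Nico, Chen, Hana, Rosa, Jude, Zane}, |A| = 14.
A ∩ B = {Farah, Lila, Nico, Hana}, so |A ∩ B| = 4.
|A ∩ B| = 4, so the statement is true.

True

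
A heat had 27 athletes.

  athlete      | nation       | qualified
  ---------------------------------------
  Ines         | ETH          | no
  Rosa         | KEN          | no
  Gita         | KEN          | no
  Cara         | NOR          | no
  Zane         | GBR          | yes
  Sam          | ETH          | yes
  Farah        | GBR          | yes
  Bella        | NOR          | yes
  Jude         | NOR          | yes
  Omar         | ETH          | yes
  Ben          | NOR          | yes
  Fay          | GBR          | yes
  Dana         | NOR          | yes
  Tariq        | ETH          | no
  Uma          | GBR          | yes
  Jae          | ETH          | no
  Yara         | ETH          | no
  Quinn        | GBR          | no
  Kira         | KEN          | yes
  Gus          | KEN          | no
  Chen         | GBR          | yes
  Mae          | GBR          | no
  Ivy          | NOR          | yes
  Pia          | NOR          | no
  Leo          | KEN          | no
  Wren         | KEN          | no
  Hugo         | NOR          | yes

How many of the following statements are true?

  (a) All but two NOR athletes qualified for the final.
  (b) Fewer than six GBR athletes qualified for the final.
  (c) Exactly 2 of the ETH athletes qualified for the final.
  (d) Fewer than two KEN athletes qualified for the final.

4

(a) NOR: |A| = 8, |A ∩ B| = 6; needs |A ∖ B| = 2 — true.
(b) GBR: |A| = 7, |A ∩ B| = 5; needs |A ∩ B| < 6 — true.
(c) ETH: |A| = 6, |A ∩ B| = 2; needs |A ∩ B| = 2 — true.
(d) KEN: |A| = 6, |A ∩ B| = 1; needs |A ∩ B| < 2 — true.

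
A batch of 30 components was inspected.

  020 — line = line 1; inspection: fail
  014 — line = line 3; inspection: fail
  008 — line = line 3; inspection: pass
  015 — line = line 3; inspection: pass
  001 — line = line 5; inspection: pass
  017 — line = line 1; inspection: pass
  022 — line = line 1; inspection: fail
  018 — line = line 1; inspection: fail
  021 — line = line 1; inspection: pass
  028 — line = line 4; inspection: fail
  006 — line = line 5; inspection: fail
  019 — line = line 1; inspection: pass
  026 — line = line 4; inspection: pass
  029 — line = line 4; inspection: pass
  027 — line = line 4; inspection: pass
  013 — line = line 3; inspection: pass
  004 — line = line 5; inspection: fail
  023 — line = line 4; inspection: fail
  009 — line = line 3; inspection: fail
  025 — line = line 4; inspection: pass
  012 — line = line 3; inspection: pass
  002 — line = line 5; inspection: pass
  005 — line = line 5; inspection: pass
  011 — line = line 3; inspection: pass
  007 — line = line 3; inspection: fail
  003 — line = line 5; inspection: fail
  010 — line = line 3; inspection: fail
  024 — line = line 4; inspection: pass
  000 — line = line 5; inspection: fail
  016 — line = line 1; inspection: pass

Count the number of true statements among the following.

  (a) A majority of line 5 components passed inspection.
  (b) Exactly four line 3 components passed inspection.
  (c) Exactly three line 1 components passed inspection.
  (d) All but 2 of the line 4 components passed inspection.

(a) line 5: |A| = 7, |A ∩ B| = 3; needs |A ∩ B| > |A ∖ B| — false.
(b) line 3: |A| = 9, |A ∩ B| = 5; needs |A ∩ B| = 4 — false.
(c) line 1: |A| = 7, |A ∩ B| = 4; needs |A ∩ B| = 3 — false.
(d) line 4: |A| = 7, |A ∩ B| = 5; needs |A ∖ B| = 2 — true.

1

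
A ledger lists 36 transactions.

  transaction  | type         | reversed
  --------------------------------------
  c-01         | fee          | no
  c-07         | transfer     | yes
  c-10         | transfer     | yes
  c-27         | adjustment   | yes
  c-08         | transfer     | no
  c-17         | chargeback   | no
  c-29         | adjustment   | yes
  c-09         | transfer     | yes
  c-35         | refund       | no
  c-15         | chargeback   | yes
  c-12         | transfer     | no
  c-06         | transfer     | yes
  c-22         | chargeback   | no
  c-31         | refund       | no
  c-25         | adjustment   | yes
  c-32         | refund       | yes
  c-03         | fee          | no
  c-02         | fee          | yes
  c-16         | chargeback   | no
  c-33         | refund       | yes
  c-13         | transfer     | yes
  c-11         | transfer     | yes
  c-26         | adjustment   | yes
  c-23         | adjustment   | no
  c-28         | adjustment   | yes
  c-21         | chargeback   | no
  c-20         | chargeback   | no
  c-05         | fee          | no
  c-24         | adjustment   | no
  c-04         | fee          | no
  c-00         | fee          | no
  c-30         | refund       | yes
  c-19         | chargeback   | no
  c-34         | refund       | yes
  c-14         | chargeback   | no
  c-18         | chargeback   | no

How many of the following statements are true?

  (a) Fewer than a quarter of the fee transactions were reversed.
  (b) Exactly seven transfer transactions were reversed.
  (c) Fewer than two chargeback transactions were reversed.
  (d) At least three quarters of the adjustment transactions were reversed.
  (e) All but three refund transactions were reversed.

(a) fee: |A| = 6, |A ∩ B| = 1; needs |A ∩ B| / |A| < 1/4 — true.
(b) transfer: |A| = 8, |A ∩ B| = 6; needs |A ∩ B| = 7 — false.
(c) chargeback: |A| = 9, |A ∩ B| = 1; needs |A ∩ B| < 2 — true.
(d) adjustment: |A| = 7, |A ∩ B| = 5; needs |A ∩ B| / |A| ≥ 3/4 — false.
(e) refund: |A| = 6, |A ∩ B| = 4; needs |A ∖ B| = 3 — false.

2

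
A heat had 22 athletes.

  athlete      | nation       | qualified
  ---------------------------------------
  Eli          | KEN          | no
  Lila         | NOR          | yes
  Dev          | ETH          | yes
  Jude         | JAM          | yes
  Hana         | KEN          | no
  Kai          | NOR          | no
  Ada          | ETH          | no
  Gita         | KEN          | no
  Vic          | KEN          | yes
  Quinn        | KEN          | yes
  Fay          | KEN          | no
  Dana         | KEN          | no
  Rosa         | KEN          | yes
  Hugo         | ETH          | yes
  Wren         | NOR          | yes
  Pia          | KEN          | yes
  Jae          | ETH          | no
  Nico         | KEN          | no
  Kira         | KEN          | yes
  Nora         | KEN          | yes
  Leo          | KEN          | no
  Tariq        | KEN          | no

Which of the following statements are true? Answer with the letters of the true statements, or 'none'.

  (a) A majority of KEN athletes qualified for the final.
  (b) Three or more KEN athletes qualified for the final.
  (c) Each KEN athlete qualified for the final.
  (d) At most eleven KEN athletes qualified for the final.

|A| = 14, |A ∩ B| = 6, |A ∖ B| = 8.
(a) |A ∩ B| > |A ∖ B|: fails.
(b) |A ∩ B| ≥ 3: holds.
(c) A ⊆ B, i.e. every element of A is in B (|A ∖ B| = 0): fails.
(d) |A ∩ B| ≤ 11: holds.

(b), (d)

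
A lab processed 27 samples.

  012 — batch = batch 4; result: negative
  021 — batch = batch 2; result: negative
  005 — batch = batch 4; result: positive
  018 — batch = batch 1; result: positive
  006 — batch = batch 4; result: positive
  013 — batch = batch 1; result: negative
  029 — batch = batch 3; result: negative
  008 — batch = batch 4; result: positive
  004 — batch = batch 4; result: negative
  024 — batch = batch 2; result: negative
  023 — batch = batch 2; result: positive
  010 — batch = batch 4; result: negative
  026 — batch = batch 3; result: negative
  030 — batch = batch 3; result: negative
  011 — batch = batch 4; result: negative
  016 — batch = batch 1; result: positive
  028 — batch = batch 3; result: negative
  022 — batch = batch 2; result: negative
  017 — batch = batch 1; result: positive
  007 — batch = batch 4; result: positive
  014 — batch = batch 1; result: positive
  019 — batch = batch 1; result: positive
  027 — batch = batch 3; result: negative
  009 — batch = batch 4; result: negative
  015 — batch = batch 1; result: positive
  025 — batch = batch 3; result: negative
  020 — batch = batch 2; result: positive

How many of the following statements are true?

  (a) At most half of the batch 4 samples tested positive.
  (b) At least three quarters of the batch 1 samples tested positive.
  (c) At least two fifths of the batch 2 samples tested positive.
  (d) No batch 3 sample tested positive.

4

(a) batch 4: |A| = 9, |A ∩ B| = 4; needs |A ∩ B| ≤ |A ∖ B| — true.
(b) batch 1: |A| = 7, |A ∩ B| = 6; needs |A ∩ B| / |A| ≥ 3/4 — true.
(c) batch 2: |A| = 5, |A ∩ B| = 2; needs |A ∩ B| / |A| ≥ 2/5 — true.
(d) batch 3: |A| = 6, |A ∩ B| = 0; needs A ∩ B = ∅ (|A ∩ B| = 0) — true.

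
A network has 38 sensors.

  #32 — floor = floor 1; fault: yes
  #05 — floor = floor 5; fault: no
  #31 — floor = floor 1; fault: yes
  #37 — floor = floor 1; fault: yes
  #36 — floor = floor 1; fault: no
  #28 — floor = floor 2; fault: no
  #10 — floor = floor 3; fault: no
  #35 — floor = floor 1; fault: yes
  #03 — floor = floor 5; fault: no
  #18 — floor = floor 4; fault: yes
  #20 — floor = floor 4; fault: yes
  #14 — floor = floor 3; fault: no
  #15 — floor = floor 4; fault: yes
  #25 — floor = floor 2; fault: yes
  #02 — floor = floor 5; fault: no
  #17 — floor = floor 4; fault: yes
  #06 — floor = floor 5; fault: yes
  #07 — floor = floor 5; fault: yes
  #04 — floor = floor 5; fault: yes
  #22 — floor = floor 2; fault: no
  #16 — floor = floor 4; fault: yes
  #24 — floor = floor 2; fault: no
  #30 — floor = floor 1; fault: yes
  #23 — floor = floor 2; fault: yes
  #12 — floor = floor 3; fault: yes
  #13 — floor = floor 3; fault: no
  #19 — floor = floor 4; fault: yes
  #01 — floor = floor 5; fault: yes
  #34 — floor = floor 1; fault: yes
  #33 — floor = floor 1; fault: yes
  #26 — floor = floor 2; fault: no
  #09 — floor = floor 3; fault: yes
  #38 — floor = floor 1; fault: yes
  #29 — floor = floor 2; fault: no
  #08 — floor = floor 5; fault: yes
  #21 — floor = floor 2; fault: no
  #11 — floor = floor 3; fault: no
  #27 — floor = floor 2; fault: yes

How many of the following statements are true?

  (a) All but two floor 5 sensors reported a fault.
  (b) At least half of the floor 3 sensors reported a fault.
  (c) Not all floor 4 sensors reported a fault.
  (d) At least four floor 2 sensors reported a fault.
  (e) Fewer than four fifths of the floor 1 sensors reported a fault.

0

(a) floor 5: |A| = 8, |A ∩ B| = 5; needs |A ∖ B| = 2 — false.
(b) floor 3: |A| = 6, |A ∩ B| = 2; needs |A ∩ B| ≥ |A ∖ B| — false.
(c) floor 4: |A| = 6, |A ∩ B| = 6; needs A ⊄ B (|A ∖ B| ≥ 1) — false.
(d) floor 2: |A| = 9, |A ∩ B| = 3; needs |A ∩ B| ≥ 4 — false.
(e) floor 1: |A| = 9, |A ∩ B| = 8; needs |A ∩ B| / |A| < 4/5 — false.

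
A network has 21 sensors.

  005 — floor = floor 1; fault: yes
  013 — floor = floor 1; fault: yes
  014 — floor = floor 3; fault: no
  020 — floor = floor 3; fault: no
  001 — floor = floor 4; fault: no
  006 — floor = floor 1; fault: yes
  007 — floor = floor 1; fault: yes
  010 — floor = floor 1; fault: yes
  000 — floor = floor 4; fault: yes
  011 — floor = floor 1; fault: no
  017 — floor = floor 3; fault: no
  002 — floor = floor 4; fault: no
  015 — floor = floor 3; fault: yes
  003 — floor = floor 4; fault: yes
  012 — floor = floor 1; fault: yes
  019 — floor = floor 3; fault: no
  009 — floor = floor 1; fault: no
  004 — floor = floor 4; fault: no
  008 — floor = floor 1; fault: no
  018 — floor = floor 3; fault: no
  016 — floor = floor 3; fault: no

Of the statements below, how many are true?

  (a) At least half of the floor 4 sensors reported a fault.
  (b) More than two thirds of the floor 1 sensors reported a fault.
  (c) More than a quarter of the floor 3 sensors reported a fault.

0

(a) floor 4: |A| = 5, |A ∩ B| = 2; needs |A ∩ B| ≥ |A ∖ B| — false.
(b) floor 1: |A| = 9, |A ∩ B| = 6; needs |A ∩ B| / |A| > 2/3 — false.
(c) floor 3: |A| = 7, |A ∩ B| = 1; needs |A ∩ B| / |A| > 1/4 — false.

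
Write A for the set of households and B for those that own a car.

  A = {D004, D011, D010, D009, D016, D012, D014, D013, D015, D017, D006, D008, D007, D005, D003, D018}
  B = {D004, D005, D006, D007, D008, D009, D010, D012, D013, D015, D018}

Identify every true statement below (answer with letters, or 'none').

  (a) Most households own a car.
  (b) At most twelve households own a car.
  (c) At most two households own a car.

(a), (b)

|A| = 16, |A ∩ B| = 11, |A ∖ B| = 5.
(a) |A ∩ B| > |A ∖ B|: holds.
(b) |A ∩ B| ≤ 12: holds.
(c) |A ∩ B| ≤ 2: fails.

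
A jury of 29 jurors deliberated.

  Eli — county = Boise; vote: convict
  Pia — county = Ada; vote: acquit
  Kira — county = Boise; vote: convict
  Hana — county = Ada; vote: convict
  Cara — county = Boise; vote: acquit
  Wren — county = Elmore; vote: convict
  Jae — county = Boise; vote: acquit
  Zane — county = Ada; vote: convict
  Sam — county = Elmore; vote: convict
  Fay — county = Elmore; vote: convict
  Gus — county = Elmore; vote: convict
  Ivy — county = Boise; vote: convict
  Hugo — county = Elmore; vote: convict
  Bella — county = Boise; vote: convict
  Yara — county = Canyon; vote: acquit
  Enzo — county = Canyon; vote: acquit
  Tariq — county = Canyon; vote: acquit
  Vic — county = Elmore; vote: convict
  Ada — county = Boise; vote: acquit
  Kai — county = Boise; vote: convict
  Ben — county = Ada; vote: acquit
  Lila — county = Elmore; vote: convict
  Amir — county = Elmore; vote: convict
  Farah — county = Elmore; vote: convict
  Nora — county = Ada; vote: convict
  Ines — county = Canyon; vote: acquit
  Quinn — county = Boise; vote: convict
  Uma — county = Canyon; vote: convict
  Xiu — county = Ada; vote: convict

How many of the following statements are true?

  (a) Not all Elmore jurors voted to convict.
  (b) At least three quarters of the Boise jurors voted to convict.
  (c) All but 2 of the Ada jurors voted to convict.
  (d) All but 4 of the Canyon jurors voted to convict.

2

(a) Elmore: |A| = 9, |A ∩ B| = 9; needs A ⊄ B (|A ∖ B| ≥ 1) — false.
(b) Boise: |A| = 9, |A ∩ B| = 6; needs |A ∩ B| / |A| ≥ 3/4 — false.
(c) Ada: |A| = 6, |A ∩ B| = 4; needs |A ∖ B| = 2 — true.
(d) Canyon: |A| = 5, |A ∩ B| = 1; needs |A ∖ B| = 4 — true.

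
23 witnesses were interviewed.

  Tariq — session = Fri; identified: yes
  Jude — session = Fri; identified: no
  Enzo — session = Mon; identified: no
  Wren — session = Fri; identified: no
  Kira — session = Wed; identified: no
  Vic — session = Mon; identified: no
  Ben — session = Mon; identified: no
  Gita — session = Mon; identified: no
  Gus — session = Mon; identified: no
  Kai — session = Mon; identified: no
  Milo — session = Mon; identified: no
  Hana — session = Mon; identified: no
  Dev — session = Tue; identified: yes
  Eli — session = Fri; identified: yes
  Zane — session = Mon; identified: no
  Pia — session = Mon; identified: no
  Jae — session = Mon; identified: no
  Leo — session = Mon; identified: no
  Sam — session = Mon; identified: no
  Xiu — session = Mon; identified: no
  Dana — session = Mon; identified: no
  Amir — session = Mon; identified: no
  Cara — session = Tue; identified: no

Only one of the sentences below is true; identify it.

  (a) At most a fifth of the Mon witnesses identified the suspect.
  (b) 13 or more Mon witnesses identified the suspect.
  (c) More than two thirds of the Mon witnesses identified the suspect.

|A| = 16, |A ∩ B| = 0, |A ∖ B| = 16.
(a) requires |A ∩ B| / |A| ≤ 1/5: true.
(b) requires |A ∩ B| ≥ 13: false.
(c) requires |A ∩ B| / |A| > 2/3: false.

(a)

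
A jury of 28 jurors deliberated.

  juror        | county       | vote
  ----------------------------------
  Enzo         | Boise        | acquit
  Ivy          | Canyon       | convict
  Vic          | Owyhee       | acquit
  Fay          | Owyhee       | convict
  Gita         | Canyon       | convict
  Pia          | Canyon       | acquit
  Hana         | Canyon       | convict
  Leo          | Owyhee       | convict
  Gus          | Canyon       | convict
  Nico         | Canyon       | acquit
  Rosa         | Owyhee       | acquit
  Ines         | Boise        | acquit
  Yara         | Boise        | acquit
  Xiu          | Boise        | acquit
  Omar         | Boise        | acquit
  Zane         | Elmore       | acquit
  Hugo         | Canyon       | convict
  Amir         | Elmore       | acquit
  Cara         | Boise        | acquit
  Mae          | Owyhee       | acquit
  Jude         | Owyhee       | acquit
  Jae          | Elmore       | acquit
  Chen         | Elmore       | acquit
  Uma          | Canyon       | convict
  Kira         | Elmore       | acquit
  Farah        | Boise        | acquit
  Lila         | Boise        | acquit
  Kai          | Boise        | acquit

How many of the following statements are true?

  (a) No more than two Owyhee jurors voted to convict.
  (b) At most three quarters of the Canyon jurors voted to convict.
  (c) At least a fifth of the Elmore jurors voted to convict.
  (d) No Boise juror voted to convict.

(a) Owyhee: |A| = 6, |A ∩ B| = 2; needs |A ∩ B| ≤ 2 — true.
(b) Canyon: |A| = 8, |A ∩ B| = 6; needs |A ∩ B| / |A| ≤ 3/4 — true.
(c) Elmore: |A| = 5, |A ∩ B| = 0; needs |A ∩ B| / |A| ≥ 1/5 — false.
(d) Boise: |A| = 9, |A ∩ B| = 0; needs A ∩ B = ∅ (|A ∩ B| = 0) — true.

3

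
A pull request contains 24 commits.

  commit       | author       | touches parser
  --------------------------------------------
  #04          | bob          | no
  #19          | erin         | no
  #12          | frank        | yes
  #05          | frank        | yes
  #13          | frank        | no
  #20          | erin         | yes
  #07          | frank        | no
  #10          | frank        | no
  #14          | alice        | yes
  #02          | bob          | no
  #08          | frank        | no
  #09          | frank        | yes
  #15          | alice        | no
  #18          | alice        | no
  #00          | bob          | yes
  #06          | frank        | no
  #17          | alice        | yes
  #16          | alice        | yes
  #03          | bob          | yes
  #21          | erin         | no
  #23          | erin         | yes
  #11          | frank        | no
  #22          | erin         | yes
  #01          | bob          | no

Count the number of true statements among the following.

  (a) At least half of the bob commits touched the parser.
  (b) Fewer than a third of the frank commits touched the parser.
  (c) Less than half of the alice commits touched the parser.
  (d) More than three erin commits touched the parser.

0

(a) bob: |A| = 5, |A ∩ B| = 2; needs |A ∩ B| ≥ |A ∖ B| — false.
(b) frank: |A| = 9, |A ∩ B| = 3; needs |A ∩ B| / |A| < 1/3 — false.
(c) alice: |A| = 5, |A ∩ B| = 3; needs |A ∩ B| < |A ∖ B| — false.
(d) erin: |A| = 5, |A ∩ B| = 3; needs |A ∩ B| > 3 — false.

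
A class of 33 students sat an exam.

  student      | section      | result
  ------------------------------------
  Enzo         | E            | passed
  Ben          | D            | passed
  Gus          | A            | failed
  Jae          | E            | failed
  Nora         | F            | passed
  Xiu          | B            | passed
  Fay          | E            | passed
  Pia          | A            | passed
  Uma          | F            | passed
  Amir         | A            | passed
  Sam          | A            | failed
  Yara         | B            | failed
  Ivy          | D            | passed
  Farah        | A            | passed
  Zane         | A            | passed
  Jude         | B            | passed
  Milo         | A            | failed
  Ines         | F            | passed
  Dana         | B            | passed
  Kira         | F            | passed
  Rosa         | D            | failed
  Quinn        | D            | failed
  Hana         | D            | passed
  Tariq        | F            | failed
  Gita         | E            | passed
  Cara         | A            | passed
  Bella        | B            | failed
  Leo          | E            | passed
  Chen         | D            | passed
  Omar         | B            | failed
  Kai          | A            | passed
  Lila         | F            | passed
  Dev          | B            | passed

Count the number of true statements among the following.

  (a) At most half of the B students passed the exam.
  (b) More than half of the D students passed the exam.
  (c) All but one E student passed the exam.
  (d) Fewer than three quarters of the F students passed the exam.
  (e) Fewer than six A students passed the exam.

(a) B: |A| = 7, |A ∩ B| = 4; needs |A ∩ B| ≤ |A ∖ B| — false.
(b) D: |A| = 6, |A ∩ B| = 4; needs |A ∩ B| > |A ∖ B| — true.
(c) E: |A| = 5, |A ∩ B| = 4; needs |A ∖ B| = 1 — true.
(d) F: |A| = 6, |A ∩ B| = 5; needs |A ∩ B| / |A| < 3/4 — false.
(e) A: |A| = 9, |A ∩ B| = 6; needs |A ∩ B| < 6 — false.

2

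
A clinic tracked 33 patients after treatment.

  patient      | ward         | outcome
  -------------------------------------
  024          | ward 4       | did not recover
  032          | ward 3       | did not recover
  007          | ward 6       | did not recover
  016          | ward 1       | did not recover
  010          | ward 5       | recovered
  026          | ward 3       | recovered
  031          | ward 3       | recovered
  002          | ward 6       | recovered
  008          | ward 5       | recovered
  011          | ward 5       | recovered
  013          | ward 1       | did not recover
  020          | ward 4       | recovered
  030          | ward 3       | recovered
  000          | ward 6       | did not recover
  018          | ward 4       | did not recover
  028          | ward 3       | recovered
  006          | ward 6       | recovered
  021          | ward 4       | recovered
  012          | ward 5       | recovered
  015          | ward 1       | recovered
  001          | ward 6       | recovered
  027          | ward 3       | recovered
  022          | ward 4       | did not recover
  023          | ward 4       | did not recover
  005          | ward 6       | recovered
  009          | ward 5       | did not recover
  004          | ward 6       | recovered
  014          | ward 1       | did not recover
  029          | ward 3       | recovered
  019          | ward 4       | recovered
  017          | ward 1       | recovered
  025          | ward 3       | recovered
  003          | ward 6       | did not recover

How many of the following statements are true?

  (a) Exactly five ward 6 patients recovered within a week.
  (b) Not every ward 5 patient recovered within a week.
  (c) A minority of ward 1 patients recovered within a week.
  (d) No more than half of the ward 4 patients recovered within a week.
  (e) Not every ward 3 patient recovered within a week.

(a) ward 6: |A| = 8, |A ∩ B| = 5; needs |A ∩ B| = 5 — true.
(b) ward 5: |A| = 5, |A ∩ B| = 4; needs A ⊄ B (|A ∖ B| ≥ 1) — true.
(c) ward 1: |A| = 5, |A ∩ B| = 2; needs |A ∩ B| < |A ∖ B| — true.
(d) ward 4: |A| = 7, |A ∩ B| = 3; needs |A ∩ B| ≤ |A ∖ B| — true.
(e) ward 3: |A| = 8, |A ∩ B| = 7; needs A ⊄ B (|A ∖ B| ≥ 1) — true.

5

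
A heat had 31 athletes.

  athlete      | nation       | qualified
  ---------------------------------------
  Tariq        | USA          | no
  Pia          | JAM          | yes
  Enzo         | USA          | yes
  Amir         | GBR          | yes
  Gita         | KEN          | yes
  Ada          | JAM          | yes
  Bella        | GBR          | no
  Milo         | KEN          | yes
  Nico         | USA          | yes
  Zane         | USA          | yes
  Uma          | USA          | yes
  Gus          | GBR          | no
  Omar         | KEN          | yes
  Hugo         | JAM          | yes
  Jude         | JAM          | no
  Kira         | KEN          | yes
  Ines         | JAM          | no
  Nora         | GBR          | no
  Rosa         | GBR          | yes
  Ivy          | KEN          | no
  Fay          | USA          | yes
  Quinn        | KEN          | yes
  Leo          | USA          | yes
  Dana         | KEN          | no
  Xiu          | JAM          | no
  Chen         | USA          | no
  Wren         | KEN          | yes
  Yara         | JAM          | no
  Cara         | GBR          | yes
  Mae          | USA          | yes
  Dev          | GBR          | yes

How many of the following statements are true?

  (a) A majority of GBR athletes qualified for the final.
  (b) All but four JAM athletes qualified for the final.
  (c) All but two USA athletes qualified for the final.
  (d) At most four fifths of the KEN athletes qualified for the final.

(a) GBR: |A| = 7, |A ∩ B| = 4; needs |A ∩ B| > |A ∖ B| — true.
(b) JAM: |A| = 7, |A ∩ B| = 3; needs |A ∖ B| = 4 — true.
(c) USA: |A| = 9, |A ∩ B| = 7; needs |A ∖ B| = 2 — true.
(d) KEN: |A| = 8, |A ∩ B| = 6; needs |A ∩ B| / |A| ≤ 4/5 — true.

4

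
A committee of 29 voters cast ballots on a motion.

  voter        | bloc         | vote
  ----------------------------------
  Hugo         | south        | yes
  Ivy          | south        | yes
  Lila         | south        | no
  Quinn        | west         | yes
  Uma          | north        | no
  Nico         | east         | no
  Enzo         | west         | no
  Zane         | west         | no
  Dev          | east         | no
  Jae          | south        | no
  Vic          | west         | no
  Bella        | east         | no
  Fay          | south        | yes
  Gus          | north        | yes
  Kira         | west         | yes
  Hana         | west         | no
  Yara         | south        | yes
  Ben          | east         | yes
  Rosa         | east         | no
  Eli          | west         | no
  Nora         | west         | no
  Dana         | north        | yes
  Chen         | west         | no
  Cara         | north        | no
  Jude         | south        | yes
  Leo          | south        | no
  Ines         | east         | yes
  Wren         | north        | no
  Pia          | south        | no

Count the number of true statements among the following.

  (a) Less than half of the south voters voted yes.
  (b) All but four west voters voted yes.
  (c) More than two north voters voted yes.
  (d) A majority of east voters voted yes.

0

(a) south: |A| = 9, |A ∩ B| = 5; needs |A ∩ B| < |A ∖ B| — false.
(b) west: |A| = 9, |A ∩ B| = 2; needs |A ∖ B| = 4 — false.
(c) north: |A| = 5, |A ∩ B| = 2; needs |A ∩ B| > 2 — false.
(d) east: |A| = 6, |A ∩ B| = 2; needs |A ∩ B| > |A ∖ B| — false.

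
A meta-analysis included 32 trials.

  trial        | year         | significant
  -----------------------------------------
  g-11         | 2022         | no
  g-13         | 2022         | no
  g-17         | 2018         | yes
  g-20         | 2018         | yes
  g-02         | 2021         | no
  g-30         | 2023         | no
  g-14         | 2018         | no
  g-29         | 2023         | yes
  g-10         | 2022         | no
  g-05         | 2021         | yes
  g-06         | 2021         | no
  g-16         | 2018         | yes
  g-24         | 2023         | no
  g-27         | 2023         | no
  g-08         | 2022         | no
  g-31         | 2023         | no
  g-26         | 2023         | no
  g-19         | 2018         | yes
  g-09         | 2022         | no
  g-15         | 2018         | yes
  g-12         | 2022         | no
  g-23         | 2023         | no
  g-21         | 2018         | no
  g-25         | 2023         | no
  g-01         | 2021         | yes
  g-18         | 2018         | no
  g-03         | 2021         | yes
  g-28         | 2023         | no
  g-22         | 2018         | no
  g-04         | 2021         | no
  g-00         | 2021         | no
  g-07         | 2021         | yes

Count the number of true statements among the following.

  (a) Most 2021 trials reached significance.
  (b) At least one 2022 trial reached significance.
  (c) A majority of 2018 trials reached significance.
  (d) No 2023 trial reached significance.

(a) 2021: |A| = 8, |A ∩ B| = 4; needs |A ∩ B| > |A ∖ B| — false.
(b) 2022: |A| = 6, |A ∩ B| = 0; needs A ∩ B ≠ ∅ (|A ∩ B| ≥ 1) — false.
(c) 2018: |A| = 9, |A ∩ B| = 5; needs |A ∩ B| > |A ∖ B| — true.
(d) 2023: |A| = 9, |A ∩ B| = 1; needs A ∩ B = ∅ (|A ∩ B| = 0) — false.

1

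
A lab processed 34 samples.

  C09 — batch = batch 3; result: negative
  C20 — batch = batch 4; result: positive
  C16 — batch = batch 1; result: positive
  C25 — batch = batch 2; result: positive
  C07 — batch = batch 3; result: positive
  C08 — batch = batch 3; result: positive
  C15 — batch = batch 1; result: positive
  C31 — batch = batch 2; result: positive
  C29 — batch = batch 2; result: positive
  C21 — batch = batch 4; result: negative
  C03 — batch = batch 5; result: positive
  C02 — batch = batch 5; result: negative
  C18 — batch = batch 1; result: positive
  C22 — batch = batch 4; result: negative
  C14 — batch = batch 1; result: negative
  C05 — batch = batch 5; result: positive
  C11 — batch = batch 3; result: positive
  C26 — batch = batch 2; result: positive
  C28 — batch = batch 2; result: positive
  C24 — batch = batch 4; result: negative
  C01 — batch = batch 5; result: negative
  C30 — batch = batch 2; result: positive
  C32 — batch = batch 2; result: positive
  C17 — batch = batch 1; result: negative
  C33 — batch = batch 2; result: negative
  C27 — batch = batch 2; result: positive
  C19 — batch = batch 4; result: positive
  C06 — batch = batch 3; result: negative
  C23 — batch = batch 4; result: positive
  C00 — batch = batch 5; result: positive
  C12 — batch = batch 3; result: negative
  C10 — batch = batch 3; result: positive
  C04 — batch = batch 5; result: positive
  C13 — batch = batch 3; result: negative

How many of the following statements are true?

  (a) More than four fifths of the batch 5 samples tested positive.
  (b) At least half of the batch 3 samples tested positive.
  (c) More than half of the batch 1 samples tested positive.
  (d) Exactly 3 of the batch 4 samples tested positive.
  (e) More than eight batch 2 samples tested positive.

(a) batch 5: |A| = 6, |A ∩ B| = 4; needs |A ∩ B| / |A| > 4/5 — false.
(b) batch 3: |A| = 8, |A ∩ B| = 4; needs |A ∩ B| ≥ |A ∖ B| — true.
(c) batch 1: |A| = 5, |A ∩ B| = 3; needs |A ∩ B| > |A ∖ B| — true.
(d) batch 4: |A| = 6, |A ∩ B| = 3; needs |A ∩ B| = 3 — true.
(e) batch 2: |A| = 9, |A ∩ B| = 8; needs |A ∩ B| > 8 — false.

3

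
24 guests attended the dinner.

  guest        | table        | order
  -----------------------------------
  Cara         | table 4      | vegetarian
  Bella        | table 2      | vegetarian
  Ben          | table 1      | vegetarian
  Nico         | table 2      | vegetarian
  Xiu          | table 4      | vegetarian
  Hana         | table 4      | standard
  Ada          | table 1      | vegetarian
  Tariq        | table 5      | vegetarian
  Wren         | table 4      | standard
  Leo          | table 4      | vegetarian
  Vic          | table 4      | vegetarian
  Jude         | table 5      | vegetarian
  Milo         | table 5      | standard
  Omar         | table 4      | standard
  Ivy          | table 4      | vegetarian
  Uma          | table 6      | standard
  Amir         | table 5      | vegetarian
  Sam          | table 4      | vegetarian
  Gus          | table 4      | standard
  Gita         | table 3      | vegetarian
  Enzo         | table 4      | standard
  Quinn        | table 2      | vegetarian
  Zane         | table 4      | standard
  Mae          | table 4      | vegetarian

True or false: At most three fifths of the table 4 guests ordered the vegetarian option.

True

'At most three fifths of the table 4 guests ordered the vegetarian option' holds iff |A ∩ B| / |A| ≤ 3/5.
A (the restrictor) = {Cara, Xiu, Hana, Wren, Leo, Vic, Omar, Ivy, Sam, Gus, Enzo, Zane, Mae}, |A| = 13.
A ∩ B = {Cara, Xiu, Leo, Vic, Ivy, Sam, Mae}, so |A ∩ B| = 7.
A ∖ B = {Hana, Wren, Omar, Gus, Enzo, Zane}, so |A ∖ B| = 6.
|A ∩ B|/|A| = 7/13, so the statement is true.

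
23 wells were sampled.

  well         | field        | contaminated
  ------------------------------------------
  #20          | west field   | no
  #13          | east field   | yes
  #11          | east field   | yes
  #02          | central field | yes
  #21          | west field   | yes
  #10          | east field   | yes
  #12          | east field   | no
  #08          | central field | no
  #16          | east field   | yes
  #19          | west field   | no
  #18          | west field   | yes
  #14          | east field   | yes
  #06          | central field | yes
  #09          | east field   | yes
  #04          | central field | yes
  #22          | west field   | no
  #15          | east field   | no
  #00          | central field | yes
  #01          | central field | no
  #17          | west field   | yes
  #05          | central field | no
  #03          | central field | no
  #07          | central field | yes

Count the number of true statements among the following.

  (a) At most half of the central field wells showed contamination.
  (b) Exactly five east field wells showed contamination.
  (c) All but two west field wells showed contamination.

(a) central field: |A| = 9, |A ∩ B| = 5; needs |A ∩ B| ≤ |A ∖ B| — false.
(b) east field: |A| = 8, |A ∩ B| = 6; needs |A ∩ B| = 5 — false.
(c) west field: |A| = 6, |A ∩ B| = 3; needs |A ∖ B| = 2 — false.

0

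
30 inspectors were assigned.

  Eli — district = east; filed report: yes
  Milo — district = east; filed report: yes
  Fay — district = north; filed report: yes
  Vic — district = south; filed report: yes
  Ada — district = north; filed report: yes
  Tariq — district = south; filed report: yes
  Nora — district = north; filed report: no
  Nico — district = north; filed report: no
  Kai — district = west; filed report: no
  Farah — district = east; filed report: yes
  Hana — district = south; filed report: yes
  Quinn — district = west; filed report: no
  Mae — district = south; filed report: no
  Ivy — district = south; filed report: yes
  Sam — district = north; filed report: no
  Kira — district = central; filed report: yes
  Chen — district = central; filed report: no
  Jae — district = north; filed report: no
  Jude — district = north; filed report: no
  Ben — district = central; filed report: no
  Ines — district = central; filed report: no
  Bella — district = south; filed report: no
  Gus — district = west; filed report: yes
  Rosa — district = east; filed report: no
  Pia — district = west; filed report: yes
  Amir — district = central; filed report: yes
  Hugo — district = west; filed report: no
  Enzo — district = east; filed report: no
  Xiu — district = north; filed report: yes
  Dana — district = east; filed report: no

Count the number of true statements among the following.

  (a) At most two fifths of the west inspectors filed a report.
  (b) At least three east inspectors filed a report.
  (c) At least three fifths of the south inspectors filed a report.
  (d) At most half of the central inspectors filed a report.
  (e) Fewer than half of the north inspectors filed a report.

(a) west: |A| = 5, |A ∩ B| = 2; needs |A ∩ B| / |A| ≤ 2/5 — true.
(b) east: |A| = 6, |A ∩ B| = 3; needs |A ∩ B| ≥ 3 — true.
(c) south: |A| = 6, |A ∩ B| = 4; needs |A ∩ B| / |A| ≥ 3/5 — true.
(d) central: |A| = 5, |A ∩ B| = 2; needs |A ∩ B| ≤ |A ∖ B| — true.
(e) north: |A| = 8, |A ∩ B| = 3; needs |A ∩ B| < |A ∖ B| — true.

5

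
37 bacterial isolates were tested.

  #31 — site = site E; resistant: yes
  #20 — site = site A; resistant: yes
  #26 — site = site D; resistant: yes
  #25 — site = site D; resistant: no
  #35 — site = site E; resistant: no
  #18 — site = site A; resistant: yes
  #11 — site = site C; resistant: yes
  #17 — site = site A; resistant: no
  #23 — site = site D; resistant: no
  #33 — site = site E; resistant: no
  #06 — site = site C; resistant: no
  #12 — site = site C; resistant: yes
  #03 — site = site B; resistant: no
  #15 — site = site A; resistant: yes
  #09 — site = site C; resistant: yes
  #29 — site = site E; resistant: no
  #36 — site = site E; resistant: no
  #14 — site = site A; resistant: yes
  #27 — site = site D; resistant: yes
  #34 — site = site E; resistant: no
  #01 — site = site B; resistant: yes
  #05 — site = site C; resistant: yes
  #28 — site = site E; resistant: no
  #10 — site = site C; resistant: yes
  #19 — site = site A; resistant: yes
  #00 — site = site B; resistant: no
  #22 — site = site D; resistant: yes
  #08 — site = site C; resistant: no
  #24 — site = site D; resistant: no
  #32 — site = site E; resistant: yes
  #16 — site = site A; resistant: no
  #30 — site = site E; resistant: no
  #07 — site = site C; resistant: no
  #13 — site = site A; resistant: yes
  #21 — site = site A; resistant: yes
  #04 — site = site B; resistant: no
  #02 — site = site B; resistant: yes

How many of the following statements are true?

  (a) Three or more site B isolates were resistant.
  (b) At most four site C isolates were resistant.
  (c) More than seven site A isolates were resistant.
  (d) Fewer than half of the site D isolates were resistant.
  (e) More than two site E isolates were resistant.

(a) site B: |A| = 5, |A ∩ B| = 2; needs |A ∩ B| ≥ 3 — false.
(b) site C: |A| = 8, |A ∩ B| = 5; needs |A ∩ B| ≤ 4 — false.
(c) site A: |A| = 9, |A ∩ B| = 7; needs |A ∩ B| > 7 — false.
(d) site D: |A| = 6, |A ∩ B| = 3; needs |A ∩ B| < |A ∖ B| — false.
(e) site E: |A| = 9, |A ∩ B| = 2; needs |A ∩ B| > 2 — false.

0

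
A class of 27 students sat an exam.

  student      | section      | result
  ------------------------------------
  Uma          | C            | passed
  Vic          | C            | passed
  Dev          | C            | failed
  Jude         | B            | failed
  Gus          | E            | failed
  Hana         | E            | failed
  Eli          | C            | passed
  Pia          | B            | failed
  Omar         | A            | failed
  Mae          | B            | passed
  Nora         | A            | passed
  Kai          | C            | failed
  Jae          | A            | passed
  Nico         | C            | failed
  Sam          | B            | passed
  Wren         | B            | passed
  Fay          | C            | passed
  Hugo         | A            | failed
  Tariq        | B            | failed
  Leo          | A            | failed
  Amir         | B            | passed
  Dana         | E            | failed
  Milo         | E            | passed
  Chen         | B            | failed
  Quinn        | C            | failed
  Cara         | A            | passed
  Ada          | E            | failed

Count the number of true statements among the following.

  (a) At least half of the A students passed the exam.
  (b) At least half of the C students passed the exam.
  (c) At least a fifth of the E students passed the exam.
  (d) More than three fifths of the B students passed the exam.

(a) A: |A| = 6, |A ∩ B| = 3; needs |A ∩ B| ≥ |A ∖ B| — true.
(b) C: |A| = 8, |A ∩ B| = 4; needs |A ∩ B| ≥ |A ∖ B| — true.
(c) E: |A| = 5, |A ∩ B| = 1; needs |A ∩ B| / |A| ≥ 1/5 — true.
(d) B: |A| = 8, |A ∩ B| = 4; needs |A ∩ B| / |A| > 3/5 — false.

3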